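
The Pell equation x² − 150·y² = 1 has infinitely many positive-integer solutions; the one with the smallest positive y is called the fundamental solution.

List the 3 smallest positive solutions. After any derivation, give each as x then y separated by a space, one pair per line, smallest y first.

49 4
4801 392
470449 38412

d=150: √d = [12; 4,24] (ℓ=2, even), read p_1/q_1
a_0=12:  p_0=12·1+0=12,  q_0=12·0+1=1
a_1=4:  p_1=4·12+1=49,  q_1=4·1+0=4
fundamental: x₁=49, y₁=4  (since 2401 − 150·16 = 1)
k=2:  x_2 = 49·49+150·4·4 = 4801,  y_2 = 49·4+4·49 = 392
k=3:  x_3 = 49·4801+150·4·392 = 470449,  y_3 = 49·392+4·4801 = 38412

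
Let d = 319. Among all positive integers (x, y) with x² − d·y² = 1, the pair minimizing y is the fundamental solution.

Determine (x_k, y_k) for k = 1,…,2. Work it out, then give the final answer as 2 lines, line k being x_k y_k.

12901780 722361
332911854336799 18639485405160

√319 → a₀=17, period (1,6,5,1,4,…,6,1,34); ℓ=14 even so k=13
i=0: a=17 ⇒ p=17, q=1
i=1: a=1 ⇒ p=18, q=1
i=2: a=6 ⇒ p=125, q=7
…
i=6: a=3 ⇒ p=11913, q=667
…
i=8: a=3 ⇒ p=58797, q=3292
i=9: a=4 ⇒ p=250816, q=14043
…
i=11: a=5 ⇒ p=1798881, q=100718
i=12: a=6 ⇒ p=11102899, q=621643
i=13: a=1 ⇒ p=12901780, q=722361
fundamental: x₁=12901780, y₁=722361  (since 166455927168400 − 319·521805414321 = 1)
k=2:  x_2 = 12901780·12901780+319·722361·722361 = 332911854336799,  y_2 = 12901780·722361+722361·12901780 = 18639485405160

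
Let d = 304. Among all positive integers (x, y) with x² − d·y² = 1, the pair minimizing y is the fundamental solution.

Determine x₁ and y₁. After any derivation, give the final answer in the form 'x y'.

d=304: √d = [17; 2,3,2,1,1,1,1,1,2,3,2,34] (ℓ=12, even), read p_11/q_11
k=0  a_k=17  p_k/q_k = 17/1
k=1  a_k=2  p_k/q_k = 35/2
…
k=10  a_k=3  p_k/q_k = 25177/1444
k=11  a_k=2  p_k/q_k = 57799/3315
fundamental: x₁=57799, y₁=3315  (since 3340724401 − 304·10989225 = 1)

57799 3315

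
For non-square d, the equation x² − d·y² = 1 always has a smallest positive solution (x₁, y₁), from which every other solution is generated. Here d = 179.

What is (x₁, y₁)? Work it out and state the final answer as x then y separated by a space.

4190210 313191

d=179: √d = [13; 2,1,1,1,3,…,1,2,26] (ℓ=14, even), read p_13/q_13
k=0  a_k=13  p_k/q_k = 13/1
k=1  a_k=2  p_k/q_k = 27/2
k=2  a_k=1  p_k/q_k = 40/3
k=3  a_k=1  p_k/q_k = 67/5
…
k=5  a_k=3  p_k/q_k = 388/29
…
k=7  a_k=13  p_k/q_k = 26999/2018
k=8  a_k=5  p_k/q_k = 137042/10243
k=9  a_k=3  p_k/q_k = 438125/32747
k=10  a_k=1  p_k/q_k = 575167/42990
k=11  a_k=1  p_k/q_k = 1013292/75737
k=12  a_k=1  p_k/q_k = 1588459/118727
k=13  a_k=2  p_k/q_k = 4190210/313191
→ (4190210, 313191).  Check: 4190210²=17557859844100, 179·313191²=17557859844099, difference 1.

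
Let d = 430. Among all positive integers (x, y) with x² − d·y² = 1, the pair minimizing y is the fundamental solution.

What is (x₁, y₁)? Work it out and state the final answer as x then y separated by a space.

2862251 138030

d=430: √d = [20; 1,2,1,3,1,…,2,1,40] (ℓ=14, even), read p_13/q_13
k=0  a_k=20  p_k/q_k = 20/1
k=1  a_k=1  p_k/q_k = 21/1
…
k=3  a_k=1  p_k/q_k = 83/4
k=4  a_k=3  p_k/q_k = 311/15
k=5  a_k=1  p_k/q_k = 394/19
…
k=7  a_k=8  p_k/q_k = 21794/1051
k=8  a_k=6  p_k/q_k = 133439/6435
k=9  a_k=1  p_k/q_k = 155233/7486
k=10  a_k=3  p_k/q_k = 599138/28893
…
k=12  a_k=2  p_k/q_k = 2107880/101651
k=13  a_k=1  p_k/q_k = 2862251/138030
→ (2862251, 138030).  Check: 2862251²=8192480787001, 430·138030²=8192480787000, difference 1.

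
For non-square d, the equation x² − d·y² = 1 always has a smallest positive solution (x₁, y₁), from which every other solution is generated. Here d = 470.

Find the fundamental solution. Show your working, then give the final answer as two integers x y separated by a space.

1691 78

√470 = [21; 1,2,8,2,1,42, …], period ℓ=6 (even) → k=5
k=0  a_k=21  p_k/q_k = 21/1
…
k=2  a_k=2  p_k/q_k = 65/3
k=3  a_k=8  p_k/q_k = 542/25
k=4  a_k=2  p_k/q_k = 1149/53
k=5  a_k=1  p_k/q_k = 1691/78
(x₁, y₁) = (1691, 78);  1691² − 470·78² = 1 ✓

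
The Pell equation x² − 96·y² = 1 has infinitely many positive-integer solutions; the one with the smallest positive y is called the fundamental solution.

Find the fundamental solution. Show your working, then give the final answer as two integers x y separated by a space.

√96 → a₀=9, period (1,3,1,18); ℓ=4 even so k=3
k=0  a_k=9  p_k/q_k = 9/1
k=1  a_k=1  p_k/q_k = 10/1
k=2  a_k=3  p_k/q_k = 39/4
k=3  a_k=1  p_k/q_k = 49/5
→ (49, 5).  Check: 49²=2401, 96·5²=2400, difference 1.

49 5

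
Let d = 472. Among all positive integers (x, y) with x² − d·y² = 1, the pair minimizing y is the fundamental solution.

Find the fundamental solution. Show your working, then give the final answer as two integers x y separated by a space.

306917 14127

d=472: √d = [21; 1,2,1,1,1,…,2,1,42] (ℓ=14, even), read p_13/q_13
i=0: a=21 ⇒ p=21, q=1
…
i=3: a=1 ⇒ p=87, q=4
i=4: a=1 ⇒ p=152, q=7
…
i=8: a=4 ⇒ p=24224, q=1115
…
i=11: a=1 ⇒ p=84230, q=3877
i=12: a=2 ⇒ p=222687, q=10250
i=13: a=1 ⇒ p=306917, q=14127
→ (306917, 14127).  Check: 306917²=94198044889, 472·14127²=94198044888, difference 1.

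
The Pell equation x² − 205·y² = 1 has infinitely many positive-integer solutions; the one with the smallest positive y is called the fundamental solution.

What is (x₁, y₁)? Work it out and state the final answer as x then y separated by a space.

√205 = [14; 3,6,1,4,1,6,3,28, …], period ℓ=8 (even) → k=7
step 0: (14, 1)  from 14·(1,0) + (0,1)
step 1: (43, 3)  from 3·(14,1) + (1,0)
…
step 3: (315, 22)  from 1·(272,19) + (43,3)
step 4: (1532, 107)  from 4·(315,22) + (272,19)
step 5: (1847, 129)  from 1·(1532,107) + (315,22)
step 6: (12614, 881)  from 6·(1847,129) + (1532,107)
step 7: (39689, 2772)  from 3·(12614,881) + (1847,129)
fundamental: x₁=39689, y₁=2772  (since 1575216721 − 205·7683984 = 1)

39689 2772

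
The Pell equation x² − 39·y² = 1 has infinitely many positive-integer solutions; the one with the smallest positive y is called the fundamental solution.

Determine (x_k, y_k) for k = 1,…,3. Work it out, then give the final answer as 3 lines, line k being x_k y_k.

d=39: √d = [6; 4,12] (ℓ=2, even), read p_1/q_1
k=0  a_k=6  p_k/q_k = 6/1
k=1  a_k=4  p_k/q_k = 25/4
fundamental: x₁=25, y₁=4  (since 625 − 39·16 = 1)
n=2: (25,4)∘(25,4) = (25·25+39·4·4, 25·4+4·25) = (1249,200)
n=3: (1249,200)∘(25,4) = (25·1249+39·4·200, 25·200+4·1249) = (62425,9996)

25 4
1249 200
62425 9996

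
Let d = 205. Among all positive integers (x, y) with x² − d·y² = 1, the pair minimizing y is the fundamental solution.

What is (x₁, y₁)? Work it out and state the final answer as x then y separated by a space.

d=205: √d = [14; 3,6,1,4,1,6,3,28] (ℓ=8, even), read p_7/q_7
i=0: a=14 ⇒ p=14, q=1
…
i=3: a=1 ⇒ p=315, q=22
…
i=5: a=1 ⇒ p=1847, q=129
i=6: a=6 ⇒ p=12614, q=881
i=7: a=3 ⇒ p=39689, q=2772
(x₁, y₁) = (39689, 2772);  39689² − 205·2772² = 1 ✓

39689 2772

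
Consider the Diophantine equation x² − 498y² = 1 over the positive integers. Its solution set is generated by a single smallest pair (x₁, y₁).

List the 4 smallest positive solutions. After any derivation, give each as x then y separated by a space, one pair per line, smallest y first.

d=498: √d = [22; 3,6,22,6,3,44] (ℓ=6, even), read p_5/q_5
k=0  a_k=22  p_k/q_k = 22/1
k=1  a_k=3  p_k/q_k = 67/3
k=2  a_k=6  p_k/q_k = 424/19
k=3  a_k=22  p_k/q_k = 9395/421
k=4  a_k=6  p_k/q_k = 56794/2545
k=5  a_k=3  p_k/q_k = 179777/8056
→ (179777, 8056).  Check: 179777²=32319769729, 498·8056²=32319769728, difference 1.
(179777+8056√498)^2 = 64639539457 + 2896567024√498
(179777+8056√498)^3 = 23241404969742401 + 1041472259739240√498
(179777+8056√498)^4 = 8356540122426119709697 + 374465516875386131936√498

179777 8056
64639539457 2896567024
23241404969742401 1041472259739240
8356540122426119709697 374465516875386131936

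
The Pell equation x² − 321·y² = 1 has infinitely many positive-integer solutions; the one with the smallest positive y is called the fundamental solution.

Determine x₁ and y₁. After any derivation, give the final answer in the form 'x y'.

215 12

√321 → a₀=17, period (1,10,1,34); ℓ=4 even so k=3
k=0  a_k=17  p_k/q_k = 17/1
k=1  a_k=1  p_k/q_k = 18/1
k=2  a_k=10  p_k/q_k = 197/11
k=3  a_k=1  p_k/q_k = 215/12
fundamental: x₁=215, y₁=12  (since 46225 − 321·144 = 1)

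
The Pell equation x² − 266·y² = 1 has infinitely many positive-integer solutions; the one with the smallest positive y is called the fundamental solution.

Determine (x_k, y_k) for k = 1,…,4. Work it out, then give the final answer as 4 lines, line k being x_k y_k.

√266 = [16; 3,4,3,32, …], period ℓ=4 (even) → k=3
k=0  a_k=16  p_k/q_k = 16/1
k=1  a_k=3  p_k/q_k = 49/3
k=2  a_k=4  p_k/q_k = 212/13
k=3  a_k=3  p_k/q_k = 685/42
fundamental: x₁=685, y₁=42  (since 469225 − 266·1764 = 1)
k=2:  x_2 = 685·685+266·42·42 = 938449,  y_2 = 685·42+42·685 = 57540
k=3:  x_3 = 685·938449+266·42·57540 = 1285674445,  y_3 = 685·57540+42·938449 = 78829758
k=4:  x_4 = 685·1285674445+266·42·78829758 = 1761373051201,  y_4 = 685·78829758+42·1285674445 = 107996710920

685 42
938449 57540
1285674445 78829758
1761373051201 107996710920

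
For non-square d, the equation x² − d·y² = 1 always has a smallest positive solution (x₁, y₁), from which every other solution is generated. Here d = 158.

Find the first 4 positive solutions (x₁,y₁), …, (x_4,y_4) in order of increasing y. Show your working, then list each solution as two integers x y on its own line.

√158 → a₀=12, period (1,1,3,12,3,1,1,24); ℓ=8 even so k=7
i=0: a=12 ⇒ p=12, q=1
…
i=3: a=3 ⇒ p=88, q=7
…
i=6: a=1 ⇒ p=4412, q=351
i=7: a=1 ⇒ p=7743, q=616
→ (7743, 616).  Check: 7743²=59954049, 158·616²=59954048, difference 1.
k=2:  x_2 = 7743·7743+158·616·616 = 119908097,  y_2 = 7743·616+616·7743 = 9539376
k=3:  x_3 = 7743·119908097+158·616·9539376 = 1856896782399,  y_3 = 7743·9539376+616·119908097 = 147726776120
k=4:  x_4 = 7743·1856896782399+158·616·147726776120 = 28755903452322817,  y_4 = 7743·147726776120+616·1856896782399 = 2287696845454944

7743 616
119908097 9539376
1856896782399 147726776120
28755903452322817 2287696845454944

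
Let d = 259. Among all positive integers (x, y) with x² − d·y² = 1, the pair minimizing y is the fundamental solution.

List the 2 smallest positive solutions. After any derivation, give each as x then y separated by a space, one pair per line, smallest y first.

√259 = [16; 10,1,2,3,4,3,2,1,10,32, …], period ℓ=10 (even) → k=9
step 0: (16, 1)  from 16·(1,0) + (0,1)
step 1: (161, 10)  from 10·(16,1) + (1,0)
…
step 3: (515, 32)  from 2·(177,11) + (161,10)
…
step 5: (7403, 460)  from 4·(1722,107) + (515,32)
step 6: (23931, 1487)  from 3·(7403,460) + (1722,107)
step 7: (55265, 3434)  from 2·(23931,1487) + (7403,460)
step 8: (79196, 4921)  from 1·(55265,3434) + (23931,1487)
step 9: (847225, 52644)  from 10·(79196,4921) + (55265,3434)
→ (847225, 52644).  Check: 847225²=717790200625, 259·52644²=717790200624, difference 1.
n=2: (847225,52644)∘(847225,52644) = (847225·847225+259·52644·52644, 847225·52644+52644·847225) = (1435580401249,89202625800)

847225 52644
1435580401249 89202625800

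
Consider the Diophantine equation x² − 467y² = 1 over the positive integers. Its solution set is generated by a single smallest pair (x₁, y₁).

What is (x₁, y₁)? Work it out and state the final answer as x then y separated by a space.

1625626 75225

d=467: √d = [21; 1,1,1,1,3,…,1,1,42] (ℓ=14, even), read p_13/q_13
step 0: (21, 1)  from 21·(1,0) + (0,1)
…
step 3: (65, 3)  from 1·(43,2) + (22,1)
step 4: (108, 5)  from 1·(65,3) + (43,2)
…
step 7: (27164, 1257)  from 21·(1275,59) + (389,18)
step 8: (82767, 3830)  from 3·(27164,1257) + (1275,59)
…
step 10: (358232, 16577)  from 1·(275465,12747) + (82767,3830)
…
step 12: (991929, 45901)  from 1·(633697,29324) + (358232,16577)
step 13: (1625626, 75225)  from 1·(991929,45901) + (633697,29324)
(x₁, y₁) = (1625626, 75225);  1625626² − 467·75225² = 1 ✓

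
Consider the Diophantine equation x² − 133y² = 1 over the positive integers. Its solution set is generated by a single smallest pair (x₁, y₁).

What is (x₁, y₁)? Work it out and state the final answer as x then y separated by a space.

d=133: √d = [11; 1,1,7,5,1,…,1,1,22] (ℓ=16, even), read p_15/q_15
i=0: a=11 ⇒ p=11, q=1
…
i=2: a=1 ⇒ p=23, q=2
i=3: a=7 ⇒ p=173, q=15
…
i=5: a=1 ⇒ p=1061, q=92
…
i=8: a=2 ⇒ p=7969, q=691
i=9: a=1 ⇒ p=10979, q=952
i=10: a=1 ⇒ p=18948, q=1643
…
i=14: a=1 ⇒ p=1378591, q=119539
i=15: a=1 ⇒ p=2588599, q=224460
→ (2588599, 224460).  Check: 2588599²=6700844782801, 133·224460²=6700844782800, difference 1.

2588599 224460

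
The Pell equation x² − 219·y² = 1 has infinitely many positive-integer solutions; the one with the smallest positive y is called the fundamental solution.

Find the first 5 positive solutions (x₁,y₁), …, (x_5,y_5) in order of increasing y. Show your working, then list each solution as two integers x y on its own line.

74 5
10951 740
1620674 109515
239848801 16207480
35496001874 2398597525

√219 → a₀=14, period (1,3,1,28); ℓ=4 even so k=3
step 0: (14, 1)  from 14·(1,0) + (0,1)
step 1: (15, 1)  from 1·(14,1) + (1,0)
step 2: (59, 4)  from 3·(15,1) + (14,1)
step 3: (74, 5)  from 1·(59,4) + (15,1)
→ (74, 5).  Check: 74²=5476, 219·5²=5475, difference 1.
(74+5√219)^2 = 10951 + 740√219
(74+5√219)^3 = 1620674 + 109515√219
(74+5√219)^4 = 239848801 + 16207480√219
(74+5√219)^5 = 35496001874 + 2398597525√219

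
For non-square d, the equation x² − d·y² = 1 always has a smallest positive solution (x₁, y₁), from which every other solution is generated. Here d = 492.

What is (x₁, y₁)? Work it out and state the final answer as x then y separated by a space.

29767 1342

d=492: √d = [22; 5,1,1,10,1,1,5,44] (ℓ=8, even), read p_7/q_7
a_0=22:  p_0=22·1+0=22,  q_0=22·0+1=1
…
a_4=10:  p_4=10·244+133=2573,  q_4=10·11+6=116
…
a_6=1:  p_6=1·2817+2573=5390,  q_6=1·127+116=243
a_7=5:  p_7=5·5390+2817=29767,  q_7=5·243+127=1342
(x₁, y₁) = (29767, 1342);  29767² − 492·1342² = 1 ✓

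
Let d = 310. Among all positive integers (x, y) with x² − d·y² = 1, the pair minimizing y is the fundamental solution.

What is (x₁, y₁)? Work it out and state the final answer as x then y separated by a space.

[17; 1,1,1,1,5,…,1,1,34] for √310; ℓ=16 ⇒ convergent index 15
k=0  a_k=17  p_k/q_k = 17/1
k=1  a_k=1  p_k/q_k = 18/1
k=2  a_k=1  p_k/q_k = 35/2
…
k=4  a_k=1  p_k/q_k = 88/5
k=5  a_k=5  p_k/q_k = 493/28
k=6  a_k=3  p_k/q_k = 1567/89
…
k=8  a_k=2  p_k/q_k = 5687/323
…
k=10  a_k=3  p_k/q_k = 28928/1643
k=11  a_k=5  p_k/q_k = 152387/8655
…
k=14  a_k=1  p_k/q_k = 515017/29251
k=15  a_k=1  p_k/q_k = 848719/48204
(x₁, y₁) = (848719, 48204);  848719² − 310·48204² = 1 ✓

848719 48204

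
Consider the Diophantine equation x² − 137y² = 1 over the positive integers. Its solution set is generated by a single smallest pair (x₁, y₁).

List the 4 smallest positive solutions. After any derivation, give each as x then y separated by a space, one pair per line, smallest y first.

6083073 519712
74007554246657 6322892069952
900386710067742990849 76925228065277725280
10954236171143757109591351297 935883555725460013412300928

√137 = [11; 1,2,2,1,1,2,2,1,22, …], period ℓ=9 (odd) → k=17
a_0=11:  p_0=11·1+0=11,  q_0=11·0+1=1
…
a_4=1:  p_4=1·82+35=117,  q_4=1·7+3=10
…
a_9=22:  p_9=22·1744+1229=39597,  q_9=22·149+105=3383
…
a_14=1:  p_14=1·408178+285899=694077,  q_14=1·34873+24426=59299
…
a_16=2:  p_16=2·1796332+694077=4286741,  q_16=2·153471+59299=366241
a_17=1:  p_17=1·4286741+1796332=6083073,  q_17=1·366241+153471=519712
→ (6083073, 519712).  Check: 6083073²=37003777123329, 137·519712²=37003777123328, difference 1.
(x_2, y_2) = (6083073·6083073 + 137·519712·519712, 6083073·519712 + 519712·6083073) = (74007554246657, 6322892069952)
(x_3, y_3) = (6083073·74007554246657 + 137·519712·6322892069952, 6083073·6322892069952 + 519712·74007554246657) = (900386710067742990849, 76925228065277725280)
(x_4, y_4) = (6083073·900386710067742990849 + 137·519712·76925228065277725280, 6083073·76925228065277725280 + 519712·900386710067742990849) = (10954236171143757109591351297, 935883555725460013412300928)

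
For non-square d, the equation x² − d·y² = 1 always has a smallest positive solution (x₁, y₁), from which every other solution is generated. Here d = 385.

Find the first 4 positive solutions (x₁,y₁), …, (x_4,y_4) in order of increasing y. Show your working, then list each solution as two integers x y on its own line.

95831 4884
18367161121 936077208
3520286834677271 179410429834812
674705215289547953281 34386161802063660336

d=385: √d = [19; 1,1,1,1,1,…,1,1,38] (ℓ=16, even), read p_15/q_15
k=0  a_k=19  p_k/q_k = 19/1
k=1  a_k=1  p_k/q_k = 20/1
k=2  a_k=1  p_k/q_k = 39/2
…
k=4  a_k=1  p_k/q_k = 98/5
…
k=7  a_k=1  p_k/q_k = 726/37
…
k=10  a_k=3  p_k/q_k = 10262/523
…
k=12  a_k=1  p_k/q_k = 23271/1186
…
k=14  a_k=1  p_k/q_k = 59551/3035
k=15  a_k=1  p_k/q_k = 95831/4884
(x₁, y₁) = (95831, 4884);  95831² − 385·4884² = 1 ✓
(x_2, y_2) = (95831·95831 + 385·4884·4884, 95831·4884 + 4884·95831) = (18367161121, 936077208)
(x_3, y_3) = (95831·18367161121 + 385·4884·936077208, 95831·936077208 + 4884·18367161121) = (3520286834677271, 179410429834812)
(x_4, y_4) = (95831·3520286834677271 + 385·4884·179410429834812, 95831·179410429834812 + 4884·3520286834677271) = (674705215289547953281, 34386161802063660336)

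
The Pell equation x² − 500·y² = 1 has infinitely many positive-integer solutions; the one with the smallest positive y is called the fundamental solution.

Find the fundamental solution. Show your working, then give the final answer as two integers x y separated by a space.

d=500: √d = [22; 2,1,3,2,1,…,1,2,44] (ℓ=14, even), read p_13/q_13
i=0: a=22 ⇒ p=22, q=1
…
i=12: a=1 ⇒ p=335522, q=15005
i=13: a=2 ⇒ p=930249, q=41602
→ (930249, 41602).  Check: 930249²=865363202001, 500·41602²=865363202000, difference 1.

930249 41602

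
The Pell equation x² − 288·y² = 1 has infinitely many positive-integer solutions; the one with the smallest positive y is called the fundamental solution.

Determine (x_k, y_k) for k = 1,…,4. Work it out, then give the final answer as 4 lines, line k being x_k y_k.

[16; 1,32] for √288; ℓ=2 ⇒ convergent index 1
a_0=16:  p_0=16·1+0=16,  q_0=16·0+1=1
a_1=1:  p_1=1·16+1=17,  q_1=1·1+0=1
→ (17, 1).  Check: 17²=289, 288·1²=288, difference 1.
k=2:  x_2 = 17·17+288·1·1 = 577,  y_2 = 17·1+1·17 = 34
k=3:  x_3 = 17·577+288·1·34 = 19601,  y_3 = 17·34+1·577 = 1155
k=4:  x_4 = 17·19601+288·1·1155 = 665857,  y_4 = 17·1155+1·19601 = 39236

17 1
577 34
19601 1155
665857 39236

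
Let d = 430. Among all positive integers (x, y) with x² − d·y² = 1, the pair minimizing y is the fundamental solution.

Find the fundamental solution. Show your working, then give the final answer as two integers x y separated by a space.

[20; 1,2,1,3,1,…,2,1,40] for √430; ℓ=14 ⇒ convergent index 13
a_0=20:  p_0=20·1+0=20,  q_0=20·0+1=1
a_1=1:  p_1=1·20+1=21,  q_1=1·1+0=1
a_2=2:  p_2=2·21+20=62,  q_2=2·1+1=3
a_3=1:  p_3=1·62+21=83,  q_3=1·3+1=4
a_4=3:  p_4=3·83+62=311,  q_4=3·4+3=15
a_5=1:  p_5=1·311+83=394,  q_5=1·15+4=19
a_6=6:  p_6=6·394+311=2675,  q_6=6·19+15=129
a_7=8:  p_7=8·2675+394=21794,  q_7=8·129+19=1051
a_8=6:  p_8=6·21794+2675=133439,  q_8=6·1051+129=6435
a_9=1:  p_9=1·133439+21794=155233,  q_9=1·6435+1051=7486
…
a_11=1:  p_11=1·599138+155233=754371,  q_11=1·28893+7486=36379
a_12=2:  p_12=2·754371+599138=2107880,  q_12=2·36379+28893=101651
a_13=1:  p_13=1·2107880+754371=2862251,  q_13=1·101651+36379=138030
→ (2862251, 138030).  Check: 2862251²=8192480787001, 430·138030²=8192480787000, difference 1.

2862251 138030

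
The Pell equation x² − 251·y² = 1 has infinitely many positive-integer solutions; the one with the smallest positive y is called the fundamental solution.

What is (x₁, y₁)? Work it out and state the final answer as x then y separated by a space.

3674890 231957

√251 → a₀=15, period (1,5,2,1,2,…,5,1,30); ℓ=14 even so k=13
step 0: (15, 1)  from 15·(1,0) + (0,1)
…
step 2: (95, 6)  from 5·(16,1) + (15,1)
…
step 4: (301, 19)  from 1·(206,13) + (95,6)
…
step 9: (151649, 9572)  from 2·(61043,3853) + (29563,1866)
step 10: (212692, 13425)  from 1·(151649,9572) + (61043,3853)
step 11: (577033, 36422)  from 2·(212692,13425) + (151649,9572)
step 12: (3097857, 195535)  from 5·(577033,36422) + (212692,13425)
step 13: (3674890, 231957)  from 1·(3097857,195535) + (577033,36422)
fundamental: x₁=3674890, y₁=231957  (since 13504816512100 − 251·53804049849 = 1)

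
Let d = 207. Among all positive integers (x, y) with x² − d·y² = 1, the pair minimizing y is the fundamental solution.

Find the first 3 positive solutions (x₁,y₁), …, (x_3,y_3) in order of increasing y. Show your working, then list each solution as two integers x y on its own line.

1151 80
2649601 184160
6099380351 423936240

[14; 2,1,1,2,1,1,2,28] for √207; ℓ=8 ⇒ convergent index 7
k=0  a_k=14  p_k/q_k = 14/1
k=1  a_k=2  p_k/q_k = 29/2
k=2  a_k=1  p_k/q_k = 43/3
k=3  a_k=1  p_k/q_k = 72/5
…
k=5  a_k=1  p_k/q_k = 259/18
k=6  a_k=1  p_k/q_k = 446/31
k=7  a_k=2  p_k/q_k = 1151/80
→ (1151, 80).  Check: 1151²=1324801, 207·80²=1324800, difference 1.
n=2: (1151,80)∘(1151,80) = (1151·1151+207·80·80, 1151·80+80·1151) = (2649601,184160)
n=3: (2649601,184160)∘(1151,80) = (1151·2649601+207·80·184160, 1151·184160+80·2649601) = (6099380351,423936240)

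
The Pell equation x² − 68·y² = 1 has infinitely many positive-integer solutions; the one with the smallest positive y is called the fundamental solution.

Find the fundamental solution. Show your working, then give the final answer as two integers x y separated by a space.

33 4

√68 = [8; 4,16, …], period ℓ=2 (even) → k=1
step 0: (8, 1)  from 8·(1,0) + (0,1)
step 1: (33, 4)  from 4·(8,1) + (1,0)
fundamental: x₁=33, y₁=4  (since 1089 − 68·16 = 1)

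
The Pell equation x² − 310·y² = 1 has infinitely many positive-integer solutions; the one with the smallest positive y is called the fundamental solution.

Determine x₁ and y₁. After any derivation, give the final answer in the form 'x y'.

√310 = [17; 1,1,1,1,5,…,1,1,34, …], period ℓ=16 (even) → k=15
k=0  a_k=17  p_k/q_k = 17/1
k=1  a_k=1  p_k/q_k = 18/1
k=2  a_k=1  p_k/q_k = 35/2
k=3  a_k=1  p_k/q_k = 53/3
k=4  a_k=1  p_k/q_k = 88/5
k=5  a_k=5  p_k/q_k = 493/28
…
k=7  a_k=1  p_k/q_k = 2060/117
k=8  a_k=2  p_k/q_k = 5687/323
k=9  a_k=1  p_k/q_k = 7747/440
k=10  a_k=3  p_k/q_k = 28928/1643
k=11  a_k=5  p_k/q_k = 152387/8655
k=12  a_k=1  p_k/q_k = 181315/10298
k=13  a_k=1  p_k/q_k = 333702/18953
k=14  a_k=1  p_k/q_k = 515017/29251
k=15  a_k=1  p_k/q_k = 848719/48204
fundamental: x₁=848719, y₁=48204  (since 720323940961 − 310·2323625616 = 1)

848719 48204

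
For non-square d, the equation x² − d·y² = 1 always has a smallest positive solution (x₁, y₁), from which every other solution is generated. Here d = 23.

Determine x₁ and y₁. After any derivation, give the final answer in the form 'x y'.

√23 → a₀=4, period (1,3,1,8); ℓ=4 even so k=3
a_0=4:  p_0=4·1+0=4,  q_0=4·0+1=1
…
a_2=3:  p_2=3·5+4=19,  q_2=3·1+1=4
a_3=1:  p_3=1·19+5=24,  q_3=1·4+1=5
(x₁, y₁) = (24, 5);  24² − 23·5² = 1 ✓

24 5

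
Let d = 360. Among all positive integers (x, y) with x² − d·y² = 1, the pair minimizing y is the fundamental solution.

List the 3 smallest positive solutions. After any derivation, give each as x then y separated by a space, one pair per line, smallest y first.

d=360: √d = [18; 1,36] (ℓ=2, even), read p_1/q_1
step 0: (18, 1)  from 18·(1,0) + (0,1)
step 1: (19, 1)  from 1·(18,1) + (1,0)
fundamental: x₁=19, y₁=1  (since 361 − 360·1 = 1)
(19+1√360)^2 = 721 + 38√360
(19+1√360)^3 = 27379 + 1443√360

19 1
721 38
27379 1443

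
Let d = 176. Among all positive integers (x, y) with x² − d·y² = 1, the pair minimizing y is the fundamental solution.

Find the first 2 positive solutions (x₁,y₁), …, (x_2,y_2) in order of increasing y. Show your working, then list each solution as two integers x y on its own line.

[13; 3,1,3,26] for √176; ℓ=4 ⇒ convergent index 3
k=0  a_k=13  p_k/q_k = 13/1
k=1  a_k=3  p_k/q_k = 40/3
k=2  a_k=1  p_k/q_k = 53/4
k=3  a_k=3  p_k/q_k = 199/15
→ (199, 15).  Check: 199²=39601, 176·15²=39600, difference 1.
(199+15√176)^2 = 79201 + 5970√176

199 15
79201 5970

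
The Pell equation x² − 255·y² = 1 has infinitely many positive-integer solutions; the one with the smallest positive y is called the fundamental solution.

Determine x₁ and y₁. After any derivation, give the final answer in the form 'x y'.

d=255: √d = [15; 1,30] (ℓ=2, even), read p_1/q_1
i=0: a=15 ⇒ p=15, q=1
i=1: a=1 ⇒ p=16, q=1
→ (16, 1).  Check: 16²=256, 255·1²=255, difference 1.

16 1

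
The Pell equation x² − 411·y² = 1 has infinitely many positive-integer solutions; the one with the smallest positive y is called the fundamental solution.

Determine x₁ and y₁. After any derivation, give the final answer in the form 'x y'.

√411 = [20; 3,1,1,1,19,1,1,1,3,40, …], period ℓ=10 (even) → k=9
step 0: (20, 1)  from 20·(1,0) + (0,1)
step 1: (61, 3)  from 3·(20,1) + (1,0)
…
step 5: (4379, 216)  from 19·(223,11) + (142,7)
…
step 8: (13583, 670)  from 1·(8981,443) + (4602,227)
step 9: (49730, 2453)  from 3·(13583,670) + (8981,443)
fundamental: x₁=49730, y₁=2453  (since 2473072900 − 411·6017209 = 1)

49730 2453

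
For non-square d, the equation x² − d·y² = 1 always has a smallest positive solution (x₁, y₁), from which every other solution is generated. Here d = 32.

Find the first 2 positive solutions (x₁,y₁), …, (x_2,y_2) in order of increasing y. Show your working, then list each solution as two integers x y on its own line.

√32 = [5; 1,1,1,10, …], period ℓ=4 (even) → k=3
k=0  a_k=5  p_k/q_k = 5/1
…
k=2  a_k=1  p_k/q_k = 11/2
k=3  a_k=1  p_k/q_k = 17/3
→ (17, 3).  Check: 17²=289, 32·3²=288, difference 1.
n=2: (17,3)∘(17,3) = (17·17+32·3·3, 17·3+3·17) = (577,102)

17 3
577 102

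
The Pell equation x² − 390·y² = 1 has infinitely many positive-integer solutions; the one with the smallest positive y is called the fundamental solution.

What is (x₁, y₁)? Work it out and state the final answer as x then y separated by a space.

√390 → a₀=19, period (1,2,1,38); ℓ=4 even so k=3
i=0: a=19 ⇒ p=19, q=1
…
i=2: a=2 ⇒ p=59, q=3
i=3: a=1 ⇒ p=79, q=4
(x₁, y₁) = (79, 4);  79² − 390·4² = 1 ✓

79 4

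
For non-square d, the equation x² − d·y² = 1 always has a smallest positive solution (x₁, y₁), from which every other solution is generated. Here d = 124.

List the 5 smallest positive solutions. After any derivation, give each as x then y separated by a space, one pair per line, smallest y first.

4620799 414960
42703566796801 3834893506080
394649197502177907199 35440544156001500880
3647189234337689639247667201 327527261991011323636100160
33705856733676329245494460531519999 3026875289361570825948579964954800

√124 = [11; 7,2,1,1,1,…,2,7,22, …], period ℓ=16 (even) → k=15
k=0  a_k=11  p_k/q_k = 11/1
…
k=5  a_k=1  p_k/q_k = 657/59
…
k=7  a_k=1  p_k/q_k = 3040/273
…
k=12  a_k=1  p_k/q_k = 152167/13665
…
k=14  a_k=2  p_k/q_k = 626251/56239
k=15  a_k=7  p_k/q_k = 4620799/414960
fundamental: x₁=4620799, y₁=414960  (since 21351783398401 − 124·172191801600 = 1)
n=2: (4620799,414960)∘(4620799,414960) = (4620799·4620799+124·414960·414960, 4620799·414960+414960·4620799) = (42703566796801,3834893506080)
n=3: (42703566796801,3834893506080)∘(4620799,414960) = (4620799·42703566796801+124·414960·3834893506080, 4620799·3834893506080+414960·42703566796801) = (394649197502177907199,35440544156001500880)
n=4: (394649197502177907199,35440544156001500880)∘(4620799,414960) = (4620799·394649197502177907199+124·414960·35440544156001500880, 4620799·35440544156001500880+414960·394649197502177907199) = (3647189234337689639247667201,327527261991011323636100160)
n=5: (3647189234337689639247667201,327527261991011323636100160)∘(4620799,414960) = (4620799·3647189234337689639247667201+124·414960·327527261991011323636100160, 4620799·327527261991011323636100160+414960·3647189234337689639247667201) = (33705856733676329245494460531519999,3026875289361570825948579964954800)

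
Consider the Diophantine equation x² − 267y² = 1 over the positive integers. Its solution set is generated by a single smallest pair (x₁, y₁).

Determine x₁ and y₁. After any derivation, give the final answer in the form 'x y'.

√267 → a₀=16, period (2,1,15,1,2,32); ℓ=6 even so k=5
step 0: (16, 1)  from 16·(1,0) + (0,1)
…
step 2: (49, 3)  from 1·(33,2) + (16,1)
…
step 4: (817, 50)  from 1·(768,47) + (49,3)
step 5: (2402, 147)  from 2·(817,50) + (768,47)
(x₁, y₁) = (2402, 147);  2402² − 267·147² = 1 ✓

2402 147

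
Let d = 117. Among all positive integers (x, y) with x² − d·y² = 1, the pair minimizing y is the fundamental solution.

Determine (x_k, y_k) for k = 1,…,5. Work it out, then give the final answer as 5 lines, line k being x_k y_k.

√117 = [10; 1,4,2,4,1,20, …], period ℓ=6 (even) → k=5
step 0: (10, 1)  from 10·(1,0) + (0,1)
step 1: (11, 1)  from 1·(10,1) + (1,0)
…
step 3: (119, 11)  from 2·(54,5) + (11,1)
step 4: (530, 49)  from 4·(119,11) + (54,5)
step 5: (649, 60)  from 1·(530,49) + (119,11)
fundamental: x₁=649, y₁=60  (since 421201 − 117·3600 = 1)
(649+60√117)^2 = 842401 + 77880√117
(649+60√117)^3 = 1093435849 + 101088180√117
(649+60√117)^4 = 1419278889601 + 131212379760√117
(649+60√117)^5 = 1842222905266249 + 170313567840300√117

649 60
842401 77880
1093435849 101088180
1419278889601 131212379760
1842222905266249 170313567840300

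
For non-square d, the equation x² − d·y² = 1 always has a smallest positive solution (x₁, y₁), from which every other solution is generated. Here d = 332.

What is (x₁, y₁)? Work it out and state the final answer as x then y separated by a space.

13447 738

√332 = [18; 4,1,1,8,1,1,4,36, …], period ℓ=8 (even) → k=7
a_0=18:  p_0=18·1+0=18,  q_0=18·0+1=1
…
a_2=1:  p_2=1·73+18=91,  q_2=1·4+1=5
…
a_4=8:  p_4=8·164+91=1403,  q_4=8·9+5=77
…
a_6=1:  p_6=1·1567+1403=2970,  q_6=1·86+77=163
a_7=4:  p_7=4·2970+1567=13447,  q_7=4·163+86=738
→ (13447, 738).  Check: 13447²=180821809, 332·738²=180821808, difference 1.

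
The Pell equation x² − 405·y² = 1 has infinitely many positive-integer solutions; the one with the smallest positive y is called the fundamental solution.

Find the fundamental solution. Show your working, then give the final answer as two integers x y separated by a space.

√405 = [20; 8,40, …], period ℓ=2 (even) → k=1
i=0: a=20 ⇒ p=20, q=1
i=1: a=8 ⇒ p=161, q=8
fundamental: x₁=161, y₁=8  (since 25921 − 405·64 = 1)

161 8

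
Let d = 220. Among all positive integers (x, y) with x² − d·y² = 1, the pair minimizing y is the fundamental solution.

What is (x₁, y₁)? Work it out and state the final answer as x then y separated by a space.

89 6

√220 → a₀=14, period (1,4,1,28); ℓ=4 even so k=3
k=0  a_k=14  p_k/q_k = 14/1
k=1  a_k=1  p_k/q_k = 15/1
k=2  a_k=4  p_k/q_k = 74/5
k=3  a_k=1  p_k/q_k = 89/6
fundamental: x₁=89, y₁=6  (since 7921 − 220·36 = 1)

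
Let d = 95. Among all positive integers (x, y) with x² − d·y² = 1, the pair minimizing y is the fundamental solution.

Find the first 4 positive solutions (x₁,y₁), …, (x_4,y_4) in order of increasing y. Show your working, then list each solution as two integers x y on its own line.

39 4
3041 312
237159 24332
18495361 1897584

√95 = [9; 1,2,1,18, …], period ℓ=4 (even) → k=3
k=0  a_k=9  p_k/q_k = 9/1
k=1  a_k=1  p_k/q_k = 10/1
k=2  a_k=2  p_k/q_k = 29/3
k=3  a_k=1  p_k/q_k = 39/4
fundamental: x₁=39, y₁=4  (since 1521 − 95·16 = 1)
n=2: (39,4)∘(39,4) = (39·39+95·4·4, 39·4+4·39) = (3041,312)
n=3: (3041,312)∘(39,4) = (39·3041+95·4·312, 39·312+4·3041) = (237159,24332)
n=4: (237159,24332)∘(39,4) = (39·237159+95·4·24332, 39·24332+4·237159) = (18495361,1897584)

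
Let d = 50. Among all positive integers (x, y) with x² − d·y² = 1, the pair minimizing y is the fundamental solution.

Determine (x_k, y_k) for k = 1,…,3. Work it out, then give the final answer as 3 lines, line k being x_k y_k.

99 14
19601 2772
3880899 548842

d=50: √d = [7; 14] (ℓ=1, odd), read p_1/q_1
step 0: (7, 1)  from 7·(1,0) + (0,1)
step 1: (99, 14)  from 14·(7,1) + (1,0)
→ (99, 14).  Check: 99²=9801, 50·14²=9800, difference 1.
n=2: (99,14)∘(99,14) = (99·99+50·14·14, 99·14+14·99) = (19601,2772)
n=3: (19601,2772)∘(99,14) = (99·19601+50·14·2772, 99·2772+14·19601) = (3880899,548842)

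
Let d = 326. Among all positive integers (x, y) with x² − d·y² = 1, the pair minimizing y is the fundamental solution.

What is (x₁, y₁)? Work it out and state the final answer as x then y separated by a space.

325 18

[18; 18,36] for √326; ℓ=2 ⇒ convergent index 1
step 0: (18, 1)  from 18·(1,0) + (0,1)
step 1: (325, 18)  from 18·(18,1) + (1,0)
→ (325, 18).  Check: 325²=105625, 326·18²=105624, difference 1.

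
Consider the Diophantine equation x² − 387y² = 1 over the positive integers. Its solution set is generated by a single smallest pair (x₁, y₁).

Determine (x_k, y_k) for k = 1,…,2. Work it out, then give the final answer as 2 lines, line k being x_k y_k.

√387 = [19; 1,2,19,2,1,38, …], period ℓ=6 (even) → k=5
step 0: (19, 1)  from 19·(1,0) + (0,1)
step 1: (20, 1)  from 1·(19,1) + (1,0)
…
step 4: (2341, 119)  from 2·(1141,58) + (59,3)
step 5: (3482, 177)  from 1·(2341,119) + (1141,58)
→ (3482, 177).  Check: 3482²=12124324, 387·177²=12124323, difference 1.
(x_2, y_2) = (3482·3482 + 387·177·177, 3482·177 + 177·3482) = (24248647, 1232628)

3482 177
24248647 1232628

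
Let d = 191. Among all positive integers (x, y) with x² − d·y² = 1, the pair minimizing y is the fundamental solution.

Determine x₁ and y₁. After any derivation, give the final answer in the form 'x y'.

d=191: √d = [13; 1,4,1,1,3,…,4,1,26] (ℓ=16, even), read p_15/q_15
step 0: (13, 1)  from 13·(1,0) + (0,1)
step 1: (14, 1)  from 1·(13,1) + (1,0)
…
step 3: (83, 6)  from 1·(69,5) + (14,1)
…
step 5: (539, 39)  from 3·(152,11) + (83,6)
step 6: (1230, 89)  from 2·(539,39) + (152,11)
…
step 8: (40217, 2910)  from 13·(2999,217) + (1230,89)
step 9: (83433, 6037)  from 2·(40217,2910) + (2999,217)
…
step 11: (704682, 50989)  from 3·(207083,14984) + (83433,6037)
step 12: (911765, 65973)  from 1·(704682,50989) + (207083,14984)
…
step 14: (7377553, 533821)  from 4·(1616447,116962) + (911765,65973)
step 15: (8994000, 650783)  from 1·(7377553,533821) + (1616447,116962)
fundamental: x₁=8994000, y₁=650783  (since 80892036000000 − 191·423518513089 = 1)

8994000 650783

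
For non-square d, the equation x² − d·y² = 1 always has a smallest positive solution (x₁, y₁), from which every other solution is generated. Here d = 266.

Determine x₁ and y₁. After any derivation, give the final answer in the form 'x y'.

d=266: √d = [16; 3,4,3,32] (ℓ=4, even), read p_3/q_3
k=0  a_k=16  p_k/q_k = 16/1
k=1  a_k=3  p_k/q_k = 49/3
k=2  a_k=4  p_k/q_k = 212/13
k=3  a_k=3  p_k/q_k = 685/42
fundamental: x₁=685, y₁=42  (since 469225 − 266·1764 = 1)

685 42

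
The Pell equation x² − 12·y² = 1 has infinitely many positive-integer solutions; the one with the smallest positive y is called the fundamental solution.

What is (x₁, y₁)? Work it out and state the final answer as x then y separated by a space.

d=12: √d = [3; 2,6] (ℓ=2, even), read p_1/q_1
i=0: a=3 ⇒ p=3, q=1
i=1: a=2 ⇒ p=7, q=2
fundamental: x₁=7, y₁=2  (since 49 − 12·4 = 1)

7 2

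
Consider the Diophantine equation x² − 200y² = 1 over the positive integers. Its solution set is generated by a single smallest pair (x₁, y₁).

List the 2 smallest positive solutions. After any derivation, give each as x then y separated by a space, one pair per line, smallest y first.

99 7
19601 1386

[14; 7,28] for √200; ℓ=2 ⇒ convergent index 1
a_0=14:  p_0=14·1+0=14,  q_0=14·0+1=1
a_1=7:  p_1=7·14+1=99,  q_1=7·1+0=7
(x₁, y₁) = (99, 7);  99² − 200·7² = 1 ✓
n=2: (99,7)∘(99,7) = (99·99+200·7·7, 99·7+7·99) = (19601,1386)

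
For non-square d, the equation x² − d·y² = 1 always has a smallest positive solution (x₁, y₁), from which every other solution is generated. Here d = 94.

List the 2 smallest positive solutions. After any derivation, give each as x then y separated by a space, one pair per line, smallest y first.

2143295 221064
9187426914049 947610731760

√94 = [9; 1,2,3,1,1,…,2,1,18, …], period ℓ=16 (even) → k=15
k=0  a_k=9  p_k/q_k = 9/1
k=1  a_k=1  p_k/q_k = 10/1
k=2  a_k=2  p_k/q_k = 29/3
k=3  a_k=3  p_k/q_k = 97/10
k=4  a_k=1  p_k/q_k = 126/13
k=5  a_k=1  p_k/q_k = 223/23
k=6  a_k=5  p_k/q_k = 1241/128
k=7  a_k=1  p_k/q_k = 1464/151
…
k=10  a_k=5  p_k/q_k = 85038/8771
…
k=13  a_k=3  p_k/q_k = 652934/67345
k=14  a_k=2  p_k/q_k = 1490361/153719
k=15  a_k=1  p_k/q_k = 2143295/221064
fundamental: x₁=2143295, y₁=221064  (since 4593713457025 − 94·48869292096 = 1)
(2143295+221064√94)^2 = 9187426914049 + 947610731760√94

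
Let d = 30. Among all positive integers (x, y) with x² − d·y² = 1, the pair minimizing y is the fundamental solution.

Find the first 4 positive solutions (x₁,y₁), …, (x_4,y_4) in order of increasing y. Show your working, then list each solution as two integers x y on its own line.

√30 → a₀=5, period (2,10); ℓ=2 even so k=1
i=0: a=5 ⇒ p=5, q=1
i=1: a=2 ⇒ p=11, q=2
(x₁, y₁) = (11, 2);  11² − 30·2² = 1 ✓
(11+2√30)^2 = 241 + 44√30
(11+2√30)^3 = 5291 + 966√30
(11+2√30)^4 = 116161 + 21208√30

11 2
241 44
5291 966
116161 21208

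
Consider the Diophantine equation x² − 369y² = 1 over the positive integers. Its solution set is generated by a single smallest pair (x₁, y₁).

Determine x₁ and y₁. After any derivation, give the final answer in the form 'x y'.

8396801 437120

√369 = [19; 4,1,3,2,7,4,7,2,3,1,4,38, …], period ℓ=12 (even) → k=11
k=0  a_k=19  p_k/q_k = 19/1
…
k=2  a_k=1  p_k/q_k = 96/5
…
k=4  a_k=2  p_k/q_k = 826/43
k=5  a_k=7  p_k/q_k = 6147/320
…
k=7  a_k=7  p_k/q_k = 184045/9581
k=8  a_k=2  p_k/q_k = 393504/20485
k=9  a_k=3  p_k/q_k = 1364557/71036
k=10  a_k=1  p_k/q_k = 1758061/91521
k=11  a_k=4  p_k/q_k = 8396801/437120
fundamental: x₁=8396801, y₁=437120  (since 70506267033601 − 369·191073894400 = 1)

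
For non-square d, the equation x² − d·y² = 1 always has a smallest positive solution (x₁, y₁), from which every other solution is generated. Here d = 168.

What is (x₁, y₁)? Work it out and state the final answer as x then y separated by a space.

√168 → a₀=12, period (1,24); ℓ=2 even so k=1
k=0  a_k=12  p_k/q_k = 12/1
k=1  a_k=1  p_k/q_k = 13/1
→ (13, 1).  Check: 13²=169, 168·1²=168, difference 1.

13 1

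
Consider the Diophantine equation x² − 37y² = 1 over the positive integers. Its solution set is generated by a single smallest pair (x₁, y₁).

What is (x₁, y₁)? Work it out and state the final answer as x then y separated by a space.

73 12

[6; 12] for √37; ℓ=1 ⇒ convergent index 1
a_0=6:  p_0=6·1+0=6,  q_0=6·0+1=1
a_1=12:  p_1=12·6+1=73,  q_1=12·1+0=12
fundamental: x₁=73, y₁=12  (since 5329 − 37·144 = 1)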